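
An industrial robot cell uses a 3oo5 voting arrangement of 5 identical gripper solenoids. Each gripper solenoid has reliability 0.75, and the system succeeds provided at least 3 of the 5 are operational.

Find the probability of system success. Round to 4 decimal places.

0.8965

R = Σ_{i=3}^{5} C(5,i) p^i (1−p)^{5−i} with p = 0.75
C(5,3)·0.75^3·0.25^2 = 0.263672
C(5,4)·0.75^4·0.25^1 = 0.395508
C(5,5)·0.75^5·0.25^0 = 0.237305
Sum = 0.8965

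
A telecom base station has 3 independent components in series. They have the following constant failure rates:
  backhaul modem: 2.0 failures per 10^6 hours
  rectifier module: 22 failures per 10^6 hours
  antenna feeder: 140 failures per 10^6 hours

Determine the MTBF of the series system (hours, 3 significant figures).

Series of exponential components: λ_sys = Σ λ_i
λ_sys = 0.0000020 + 0.000022 + 0.00014 = 1.6400e-04 /h
MTBF = 1 / λ_sys = 6100 h

6100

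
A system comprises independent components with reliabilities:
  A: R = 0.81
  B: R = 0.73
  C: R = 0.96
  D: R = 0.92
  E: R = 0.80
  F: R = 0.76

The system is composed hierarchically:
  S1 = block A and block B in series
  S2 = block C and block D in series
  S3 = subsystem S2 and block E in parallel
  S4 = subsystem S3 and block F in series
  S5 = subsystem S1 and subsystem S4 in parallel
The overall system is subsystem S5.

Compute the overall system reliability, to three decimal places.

Series (A and B): 0.81000 × 0.73000 = 0.59130
Series (C and D): 0.96000 × 0.92000 = 0.88320
Parallel ([0.88320] and E): 1 − (1 − 0.88320)(1 − 0.80000) = 0.97664
Series ([0.97664] and F): 0.97664 × 0.76000 = 0.74225
Parallel ([0.59130] and [0.74225]): 1 − (1 − 0.59130)(1 − 0.74225) = 0.895

0.895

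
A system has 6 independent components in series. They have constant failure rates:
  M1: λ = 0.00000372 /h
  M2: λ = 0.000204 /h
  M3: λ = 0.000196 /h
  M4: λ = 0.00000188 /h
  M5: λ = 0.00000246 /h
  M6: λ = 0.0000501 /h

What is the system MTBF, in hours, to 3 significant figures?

Series of exponential components: λ_sys = Σ λ_i
λ_sys = 0.00000372 + 0.000204 + 0.000196 + 0.00000188 + 0.00000246 + 0.0000501 = 4.5816e-04 /h
MTBF = 1 / λ_sys = 2180 h

2180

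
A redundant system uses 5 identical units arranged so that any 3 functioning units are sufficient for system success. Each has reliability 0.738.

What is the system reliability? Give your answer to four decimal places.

R = Σ_{i=3}^{5} C(5,i) p^i (1−p)^{5−i} with p = 0.738
C(5,3)·0.738^3·0.262^2 = 0.275913
C(5,4)·0.738^4·0.262^1 = 0.388595
C(5,5)·0.738^5·0.262^0 = 0.218918
Sum = 0.8834

0.8834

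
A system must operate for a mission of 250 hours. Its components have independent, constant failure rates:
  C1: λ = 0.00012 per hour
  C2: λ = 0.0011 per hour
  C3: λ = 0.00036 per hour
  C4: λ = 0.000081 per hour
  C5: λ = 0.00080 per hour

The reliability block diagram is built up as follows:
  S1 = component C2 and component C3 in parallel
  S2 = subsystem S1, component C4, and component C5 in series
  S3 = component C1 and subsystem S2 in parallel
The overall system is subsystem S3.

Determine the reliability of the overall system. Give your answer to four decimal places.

R(C1) = exp(−0.00012 × 250) = 0.970446
R(C2) = exp(−0.0011 × 250) = 0.759572
R(C3) = exp(−0.00036 × 250) = 0.913931
R(C4) = exp(−0.000081 × 250) = 0.979954
R(C5) = exp(−0.00080 × 250) = 0.818731
Parallel (C2 and C3): 1 − (1 − 0.759572)(1 − 0.913931) = 0.979307
Series ([0.979307], C4, and C5): 0.979307 × 0.979954 × 0.818731 = 0.785716
Parallel (C1 and [0.785716]): 1 − (1 − 0.970446)(1 − 0.785716) = 0.9937

0.9937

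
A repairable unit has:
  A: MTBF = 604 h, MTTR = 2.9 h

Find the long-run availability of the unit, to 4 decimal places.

0.9952

A(A) = MTBF/(MTBF+MTTR) = 604/(604+2.9) = 0.9952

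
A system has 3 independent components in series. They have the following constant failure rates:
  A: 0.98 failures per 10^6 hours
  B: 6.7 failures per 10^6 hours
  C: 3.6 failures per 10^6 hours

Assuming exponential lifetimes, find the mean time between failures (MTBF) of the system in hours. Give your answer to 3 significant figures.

Series of exponential components: λ_sys = Σ λ_i
λ_sys = 0.00000098 + 0.0000067 + 0.0000036 = 1.1280e-05 /h
MTBF = 1 / λ_sys = 88700 h

88700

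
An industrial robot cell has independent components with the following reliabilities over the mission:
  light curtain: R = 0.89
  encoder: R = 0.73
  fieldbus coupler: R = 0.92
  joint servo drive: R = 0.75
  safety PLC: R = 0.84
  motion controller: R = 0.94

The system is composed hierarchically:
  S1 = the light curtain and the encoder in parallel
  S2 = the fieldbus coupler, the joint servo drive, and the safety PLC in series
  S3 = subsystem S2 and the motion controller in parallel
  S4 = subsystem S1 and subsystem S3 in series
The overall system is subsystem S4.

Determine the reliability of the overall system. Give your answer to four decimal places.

Parallel (light curtain and encoder): 1 − (1 − 0.890000)(1 − 0.730000) = 0.970300
Series (fieldbus coupler, joint servo drive, and safety PLC): 0.920000 × 0.750000 × 0.840000 = 0.579600
Parallel ([0.579600] and motion controller): 1 − (1 − 0.579600)(1 − 0.940000) = 0.974776
Series ([0.970300] and [0.974776]): 0.970300 × 0.974776 = 0.9458

0.9458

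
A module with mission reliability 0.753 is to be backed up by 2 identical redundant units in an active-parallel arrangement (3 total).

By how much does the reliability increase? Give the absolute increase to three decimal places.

R_before = 0.753
R_after = 1 − (1 − 0.753)^3 = 0.985
ΔR = 0.985 − 0.753 = 0.232

0.232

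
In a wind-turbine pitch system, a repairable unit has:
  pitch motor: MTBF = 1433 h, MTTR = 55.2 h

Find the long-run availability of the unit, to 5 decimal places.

A(pitch motor) = MTBF/(MTBF+MTTR) = 1433/(1433+55.2) = 0.96291

0.96291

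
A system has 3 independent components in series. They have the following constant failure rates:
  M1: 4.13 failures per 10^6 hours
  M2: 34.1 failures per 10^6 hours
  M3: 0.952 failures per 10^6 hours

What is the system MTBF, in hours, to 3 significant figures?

25500

Series of exponential components: λ_sys = Σ λ_i
λ_sys = 0.00000413 + 0.0000341 + 0.000000952 = 3.9182e-05 /h
MTBF = 1 / λ_sys = 25500 h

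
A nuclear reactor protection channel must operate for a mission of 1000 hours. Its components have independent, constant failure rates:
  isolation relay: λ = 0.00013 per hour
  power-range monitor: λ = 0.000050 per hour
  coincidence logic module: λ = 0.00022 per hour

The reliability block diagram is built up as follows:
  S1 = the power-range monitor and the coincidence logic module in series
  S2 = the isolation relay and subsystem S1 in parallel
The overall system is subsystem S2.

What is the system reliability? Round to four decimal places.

0.9712

R(isolation relay) = exp(−0.00013 × 1000) = 0.878095
R(power-range monitor) = exp(−0.000050 × 1000) = 0.951229
R(coincidence logic module) = exp(−0.00022 × 1000) = 0.802519
Series (power-range monitor and coincidence logic module): 0.951229 × 0.802519 = 0.763379
Parallel (isolation relay and [0.763379]): 1 − (1 − 0.878095)(1 − 0.763379) = 0.9712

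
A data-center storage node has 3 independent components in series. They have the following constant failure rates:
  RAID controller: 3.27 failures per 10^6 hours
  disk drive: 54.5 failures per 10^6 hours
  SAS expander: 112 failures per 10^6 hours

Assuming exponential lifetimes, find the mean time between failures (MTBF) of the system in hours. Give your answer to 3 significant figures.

5890

Series of exponential components: λ_sys = Σ λ_i
λ_sys = 0.00000327 + 0.0000545 + 0.000112 = 1.6977e-04 /h
MTBF = 1 / λ_sys = 5890 h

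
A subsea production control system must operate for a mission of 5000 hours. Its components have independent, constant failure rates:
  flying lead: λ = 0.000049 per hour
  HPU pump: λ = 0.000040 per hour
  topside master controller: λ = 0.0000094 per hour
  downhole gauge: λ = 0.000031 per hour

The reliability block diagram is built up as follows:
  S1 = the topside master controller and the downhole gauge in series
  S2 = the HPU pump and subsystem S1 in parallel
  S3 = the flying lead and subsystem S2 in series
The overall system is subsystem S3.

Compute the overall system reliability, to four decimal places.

0.7568

R(flying lead) = exp(−0.000049 × 5000) = 0.782705
R(HPU pump) = exp(−0.000040 × 5000) = 0.818731
R(topside master controller) = exp(−0.0000094 × 5000) = 0.954087
R(downhole gauge) = exp(−0.000031 × 5000) = 0.856415
Series (topside master controller and downhole gauge): 0.954087 × 0.856415 = 0.817094
Parallel (HPU pump and [0.817094]): 1 − (1 − 0.818731)(1 − 0.817094) = 0.966845
Series (flying lead and [0.966845]): 0.782705 × 0.966845 = 0.7568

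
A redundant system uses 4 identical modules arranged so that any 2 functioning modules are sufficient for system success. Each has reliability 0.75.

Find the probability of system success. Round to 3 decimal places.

0.949

R = Σ_{i=2}^{4} C(4,i) p^i (1−p)^{4−i} with p = 0.75
C(4,2)·0.75^2·0.25^2 = 0.21094
C(4,3)·0.75^3·0.25^1 = 0.42188
C(4,4)·0.75^4·0.25^0 = 0.31641
Sum = 0.949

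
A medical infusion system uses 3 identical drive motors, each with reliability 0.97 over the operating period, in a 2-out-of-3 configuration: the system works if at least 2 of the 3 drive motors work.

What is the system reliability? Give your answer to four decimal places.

R = Σ_{i=2}^{3} C(3,i) p^i (1−p)^{3−i} with p = 0.97
C(3,2)·0.97^2·0.03^1 = 0.084681
C(3,3)·0.97^3·0.03^0 = 0.912673
Sum = 0.9974

0.9974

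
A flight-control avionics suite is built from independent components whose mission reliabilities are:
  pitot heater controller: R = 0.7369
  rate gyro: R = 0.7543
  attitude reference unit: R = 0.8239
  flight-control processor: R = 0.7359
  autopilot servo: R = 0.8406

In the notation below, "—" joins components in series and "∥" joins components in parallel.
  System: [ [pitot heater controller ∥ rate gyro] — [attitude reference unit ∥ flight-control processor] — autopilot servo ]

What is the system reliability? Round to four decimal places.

0.7497

Parallel (pitot heater controller and rate gyro): 1 − (1 − 0.736900)(1 − 0.754300) = 0.935356
Parallel (attitude reference unit and flight-control processor): 1 − (1 − 0.823900)(1 − 0.735900) = 0.953492
Series ([0.935356], [0.953492], and autopilot servo): 0.935356 × 0.953492 × 0.840600 = 0.7497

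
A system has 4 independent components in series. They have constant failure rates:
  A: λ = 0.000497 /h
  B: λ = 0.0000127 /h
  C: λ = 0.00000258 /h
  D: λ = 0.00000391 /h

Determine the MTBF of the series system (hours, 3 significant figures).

Series of exponential components: λ_sys = Σ λ_i
λ_sys = 0.000497 + 0.0000127 + 0.00000258 + 0.00000391 = 5.1619e-04 /h
MTBF = 1 / λ_sys = 1940 h

1940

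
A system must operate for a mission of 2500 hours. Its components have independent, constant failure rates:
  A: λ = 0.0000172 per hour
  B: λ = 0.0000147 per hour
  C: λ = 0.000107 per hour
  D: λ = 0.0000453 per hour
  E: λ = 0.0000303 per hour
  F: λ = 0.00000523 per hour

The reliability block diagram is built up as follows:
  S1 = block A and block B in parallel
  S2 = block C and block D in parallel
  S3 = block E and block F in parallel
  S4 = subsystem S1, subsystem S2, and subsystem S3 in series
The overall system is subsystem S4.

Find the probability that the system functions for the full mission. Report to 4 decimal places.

0.9725

R(A) = exp(−0.0000172 × 2500) = 0.957911
R(B) = exp(−0.0000147 × 2500) = 0.963917
R(C) = exp(−0.000107 × 2500) = 0.765290
R(D) = exp(−0.0000453 × 2500) = 0.892927
R(E) = exp(−0.0000303 × 2500) = 0.927048
R(F) = exp(−0.00000523 × 2500) = 0.987010
Parallel (A and B): 1 − (1 − 0.957911)(1 − 0.963917) = 0.998481
Parallel (C and D): 1 − (1 − 0.765290)(1 − 0.892927) = 0.974869
Parallel (E and F): 1 − (1 − 0.927048)(1 − 0.987010) = 0.999052
Series ([0.998481], [0.974869], and [0.999052]): 0.998481 × 0.974869 × 0.999052 = 0.9725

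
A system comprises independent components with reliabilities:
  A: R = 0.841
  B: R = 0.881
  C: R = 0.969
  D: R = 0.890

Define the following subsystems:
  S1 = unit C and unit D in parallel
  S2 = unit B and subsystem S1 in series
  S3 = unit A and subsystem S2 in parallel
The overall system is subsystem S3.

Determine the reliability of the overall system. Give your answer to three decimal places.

Parallel (C and D): 1 − (1 − 0.96900)(1 − 0.89000) = 0.99659
Series (B and [0.99659]): 0.88100 × 0.99659 = 0.87800
Parallel (A and [0.87800]): 1 − (1 − 0.84100)(1 − 0.87800) = 0.981

0.981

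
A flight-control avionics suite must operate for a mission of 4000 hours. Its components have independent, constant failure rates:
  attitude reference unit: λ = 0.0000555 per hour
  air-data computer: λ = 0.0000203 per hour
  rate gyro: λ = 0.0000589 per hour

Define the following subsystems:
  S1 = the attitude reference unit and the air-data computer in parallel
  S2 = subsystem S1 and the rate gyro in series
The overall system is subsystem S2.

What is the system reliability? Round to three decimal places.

R(attitude reference unit) = exp(−0.0000555 × 4000) = 0.80092
R(air-data computer) = exp(−0.0000203 × 4000) = 0.92201
R(rate gyro) = exp(−0.0000589 × 4000) = 0.79010
Parallel (attitude reference unit and air-data computer): 1 − (1 − 0.80092)(1 − 0.92201) = 0.98447
Series ([0.98447] and rate gyro): 0.98447 × 0.79010 = 0.778

0.778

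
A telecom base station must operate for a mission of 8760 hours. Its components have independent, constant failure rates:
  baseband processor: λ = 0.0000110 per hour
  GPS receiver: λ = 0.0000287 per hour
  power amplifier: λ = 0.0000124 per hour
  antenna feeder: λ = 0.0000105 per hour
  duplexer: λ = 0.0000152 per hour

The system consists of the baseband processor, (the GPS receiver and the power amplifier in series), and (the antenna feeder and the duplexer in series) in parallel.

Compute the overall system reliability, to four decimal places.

0.9944

R(baseband processor) = exp(−0.0000110 × 8760) = 0.908137
R(GPS receiver) = exp(−0.0000287 × 8760) = 0.777702
R(power amplifier) = exp(−0.0000124 × 8760) = 0.897068
R(antenna feeder) = exp(−0.0000105 × 8760) = 0.912123
R(duplexer) = exp(−0.0000152 × 8760) = 0.875332
Series (GPS receiver and power amplifier): 0.777702 × 0.897068 = 0.697652
Series (antenna feeder and duplexer): 0.912123 × 0.875332 = 0.798410
Parallel (baseband processor, [0.697652], and [0.798410]): 1 − (1 − 0.908137)(1 − 0.697652)(1 − 0.798410) = 0.9944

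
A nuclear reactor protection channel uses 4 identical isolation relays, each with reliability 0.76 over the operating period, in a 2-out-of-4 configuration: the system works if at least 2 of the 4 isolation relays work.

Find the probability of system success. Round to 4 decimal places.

0.9547

R = Σ_{i=2}^{4} C(4,i) p^i (1−p)^{4−i} with p = 0.76
C(4,2)·0.76^2·0.24^2 = 0.199619
C(4,3)·0.76^3·0.24^1 = 0.421417
C(4,4)·0.76^4·0.24^0 = 0.333622
Sum = 0.9547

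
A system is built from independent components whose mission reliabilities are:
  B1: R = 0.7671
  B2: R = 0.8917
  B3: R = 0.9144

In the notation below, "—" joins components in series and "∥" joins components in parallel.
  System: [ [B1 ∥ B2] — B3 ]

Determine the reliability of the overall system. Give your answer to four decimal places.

0.8913

Parallel (B1 and B2): 1 − (1 − 0.767100)(1 − 0.891700) = 0.974777
Series ([0.974777] and B3): 0.974777 × 0.914400 = 0.8913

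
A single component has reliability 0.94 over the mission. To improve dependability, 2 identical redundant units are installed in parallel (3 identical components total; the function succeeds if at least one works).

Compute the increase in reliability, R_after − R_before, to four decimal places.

0.0598

R_before = 0.94
R_after = 1 − (1 − 0.94)^3 = 0.9998
ΔR = 0.9998 − 0.94 = 0.0598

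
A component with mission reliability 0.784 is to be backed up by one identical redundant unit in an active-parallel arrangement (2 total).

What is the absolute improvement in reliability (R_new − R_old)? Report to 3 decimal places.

R_before = 0.784
R_after = 1 − (1 − 0.784)^2 = 0.953
ΔR = 0.953 − 0.784 = 0.169

0.169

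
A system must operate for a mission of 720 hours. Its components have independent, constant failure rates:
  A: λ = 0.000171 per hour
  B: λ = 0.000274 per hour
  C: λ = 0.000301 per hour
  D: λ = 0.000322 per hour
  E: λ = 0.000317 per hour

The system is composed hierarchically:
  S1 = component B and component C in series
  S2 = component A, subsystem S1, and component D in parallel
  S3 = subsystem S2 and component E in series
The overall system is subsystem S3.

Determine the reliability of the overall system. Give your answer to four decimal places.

0.7895

R(A) = exp(−0.000171 × 720) = 0.884158
R(B) = exp(−0.000274 × 720) = 0.820961
R(C) = exp(−0.000301 × 720) = 0.805155
R(D) = exp(−0.000322 × 720) = 0.793073
R(E) = exp(−0.000317 × 720) = 0.795933
Series (B and C): 0.820961 × 0.805155 = 0.661001
Parallel (A, [0.661001], and D): 1 − (1 − 0.884158)(1 − 0.661001)(1 − 0.793073) = 0.991874
Series ([0.991874] and E): 0.991874 × 0.795933 = 0.7895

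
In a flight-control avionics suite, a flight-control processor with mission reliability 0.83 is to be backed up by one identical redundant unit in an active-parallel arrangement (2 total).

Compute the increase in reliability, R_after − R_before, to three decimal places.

0.141

R_before = 0.83
R_after = 1 − (1 − 0.83)^2 = 0.971
ΔR = 0.971 − 0.83 = 0.141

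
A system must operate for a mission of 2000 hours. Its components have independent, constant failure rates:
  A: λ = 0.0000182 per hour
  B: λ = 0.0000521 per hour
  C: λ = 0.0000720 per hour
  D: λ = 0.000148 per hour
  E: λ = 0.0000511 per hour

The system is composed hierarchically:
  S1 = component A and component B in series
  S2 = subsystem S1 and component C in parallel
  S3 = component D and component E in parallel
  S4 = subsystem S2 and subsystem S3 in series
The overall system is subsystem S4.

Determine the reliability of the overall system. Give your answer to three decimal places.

R(A) = exp(−0.0000182 × 2000) = 0.96425
R(B) = exp(−0.0000521 × 2000) = 0.90105
R(C) = exp(−0.0000720 × 2000) = 0.86589
R(D) = exp(−0.000148 × 2000) = 0.74379
R(E) = exp(−0.0000511 × 2000) = 0.90285
Series (A and B): 0.96425 × 0.90105 = 0.86884
Parallel ([0.86884] and C): 1 − (1 − 0.86884)(1 − 0.86589) = 0.98241
Parallel (D and E): 1 − (1 − 0.74379)(1 − 0.90285) = 0.97511
Series ([0.98241] and [0.97511]): 0.98241 × 0.97511 = 0.958

0.958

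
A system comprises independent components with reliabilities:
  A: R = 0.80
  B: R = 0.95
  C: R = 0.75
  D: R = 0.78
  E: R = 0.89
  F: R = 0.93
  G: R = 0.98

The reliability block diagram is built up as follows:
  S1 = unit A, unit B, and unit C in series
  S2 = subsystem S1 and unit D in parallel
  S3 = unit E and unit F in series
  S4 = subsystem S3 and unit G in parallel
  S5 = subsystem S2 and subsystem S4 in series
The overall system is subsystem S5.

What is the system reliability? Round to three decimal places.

Series (A, B, and C): 0.80000 × 0.95000 × 0.75000 = 0.57000
Parallel ([0.57000] and D): 1 − (1 − 0.57000)(1 − 0.78000) = 0.90540
Series (E and F): 0.89000 × 0.93000 = 0.82770
Parallel ([0.82770] and G): 1 − (1 − 0.82770)(1 − 0.98000) = 0.99655
Series ([0.90540] and [0.99655]): 0.90540 × 0.99655 = 0.902

0.902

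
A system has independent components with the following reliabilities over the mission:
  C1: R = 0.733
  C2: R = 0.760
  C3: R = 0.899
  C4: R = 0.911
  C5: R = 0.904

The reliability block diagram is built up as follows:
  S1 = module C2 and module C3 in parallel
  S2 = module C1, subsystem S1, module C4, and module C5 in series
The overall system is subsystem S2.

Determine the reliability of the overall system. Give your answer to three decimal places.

Parallel (C2 and C3): 1 − (1 − 0.76000)(1 − 0.89900) = 0.97576
Series (C1, [0.97576], C4, and C5): 0.73300 × 0.97576 × 0.91100 × 0.90400 = 0.589

0.589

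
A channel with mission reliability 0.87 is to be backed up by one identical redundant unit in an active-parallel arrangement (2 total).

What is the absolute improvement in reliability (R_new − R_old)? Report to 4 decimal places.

R_before = 0.87
R_after = 1 − (1 − 0.87)^2 = 0.9831
ΔR = 0.9831 − 0.87 = 0.1131

0.1131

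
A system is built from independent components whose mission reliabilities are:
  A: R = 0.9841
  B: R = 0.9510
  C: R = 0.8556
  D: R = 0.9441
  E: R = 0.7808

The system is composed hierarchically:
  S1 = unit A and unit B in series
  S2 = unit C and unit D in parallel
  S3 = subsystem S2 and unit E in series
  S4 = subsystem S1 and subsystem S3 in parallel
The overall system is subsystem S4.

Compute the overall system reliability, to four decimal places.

0.9855

Series (A and B): 0.984100 × 0.951000 = 0.935879
Parallel (C and D): 1 − (1 − 0.855600)(1 − 0.944100) = 0.991928
Series ([0.991928] and E): 0.991928 × 0.780800 = 0.774497
Parallel ([0.935879] and [0.774497]): 1 − (1 − 0.935879)(1 − 0.774497) = 0.9855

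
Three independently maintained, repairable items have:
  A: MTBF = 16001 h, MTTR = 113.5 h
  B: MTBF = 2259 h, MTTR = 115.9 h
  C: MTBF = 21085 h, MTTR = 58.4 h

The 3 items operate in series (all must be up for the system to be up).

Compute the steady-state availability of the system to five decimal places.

0.94189

A(A) = MTBF/(MTBF+MTTR) = 16001/(16001+113.5) = 0.992957
A(B) = MTBF/(MTBF+MTTR) = 2259/(2259+115.9) = 0.951198
A(C) = MTBF/(MTBF+MTTR) = 21085/(21085+58.4) = 0.997238
Series availability: 0.992957 × 0.951198 × 0.997238 = 0.94189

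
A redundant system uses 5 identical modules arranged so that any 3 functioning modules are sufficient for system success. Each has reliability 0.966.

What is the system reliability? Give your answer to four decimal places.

R = Σ_{i=3}^{5} C(5,i) p^i (1−p)^{5−i} with p = 0.966
C(5,3)·0.966^3·0.034^2 = 0.010421
C(5,4)·0.966^4·0.034^1 = 0.148033
C(5,5)·0.966^5·0.034^0 = 0.841174
Sum = 0.9996

0.9996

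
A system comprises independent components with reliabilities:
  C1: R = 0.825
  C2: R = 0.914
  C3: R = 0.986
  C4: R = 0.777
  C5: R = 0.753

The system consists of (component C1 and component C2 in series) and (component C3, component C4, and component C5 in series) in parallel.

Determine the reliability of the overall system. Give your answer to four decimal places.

Series (C1 and C2): 0.825000 × 0.914000 = 0.754050
Series (C3, C4, and C5): 0.986000 × 0.777000 × 0.753000 = 0.576890
Parallel ([0.754050] and [0.576890]): 1 − (1 − 0.754050)(1 − 0.576890) = 0.8959

0.8959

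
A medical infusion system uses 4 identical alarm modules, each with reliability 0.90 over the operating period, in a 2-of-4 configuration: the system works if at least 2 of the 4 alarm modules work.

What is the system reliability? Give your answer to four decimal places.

R = Σ_{i=2}^{4} C(4,i) p^i (1−p)^{4−i} with p = 0.90
C(4,2)·0.90^2·0.10^2 = 0.048600
C(4,3)·0.90^3·0.10^1 = 0.291600
C(4,4)·0.90^4·0.10^0 = 0.656100
Sum = 0.9963

0.9963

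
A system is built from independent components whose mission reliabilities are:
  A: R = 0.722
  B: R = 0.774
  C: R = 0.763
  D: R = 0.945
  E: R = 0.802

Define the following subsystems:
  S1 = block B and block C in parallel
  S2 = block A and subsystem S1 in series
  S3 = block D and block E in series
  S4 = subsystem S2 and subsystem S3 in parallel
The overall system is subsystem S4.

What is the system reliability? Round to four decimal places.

Parallel (B and C): 1 − (1 − 0.774000)(1 − 0.763000) = 0.946438
Series (A and [0.946438]): 0.722000 × 0.946438 = 0.683328
Series (D and E): 0.945000 × 0.802000 = 0.757890
Parallel ([0.683328] and [0.757890]): 1 − (1 − 0.683328)(1 − 0.757890) = 0.9233

0.9233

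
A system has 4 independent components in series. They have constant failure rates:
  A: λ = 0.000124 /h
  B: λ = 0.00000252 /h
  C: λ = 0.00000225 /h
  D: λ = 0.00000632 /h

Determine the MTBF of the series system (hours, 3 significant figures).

7400

Series of exponential components: λ_sys = Σ λ_i
λ_sys = 0.000124 + 0.00000252 + 0.00000225 + 0.00000632 = 1.3509e-04 /h
MTBF = 1 / λ_sys = 7400 h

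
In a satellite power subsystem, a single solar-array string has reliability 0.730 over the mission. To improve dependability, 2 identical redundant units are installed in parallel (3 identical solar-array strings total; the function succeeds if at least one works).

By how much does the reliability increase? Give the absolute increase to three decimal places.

R_before = 0.730
R_after = 1 − (1 − 0.730)^3 = 0.980
ΔR = 0.980 − 0.730 = 0.250

0.250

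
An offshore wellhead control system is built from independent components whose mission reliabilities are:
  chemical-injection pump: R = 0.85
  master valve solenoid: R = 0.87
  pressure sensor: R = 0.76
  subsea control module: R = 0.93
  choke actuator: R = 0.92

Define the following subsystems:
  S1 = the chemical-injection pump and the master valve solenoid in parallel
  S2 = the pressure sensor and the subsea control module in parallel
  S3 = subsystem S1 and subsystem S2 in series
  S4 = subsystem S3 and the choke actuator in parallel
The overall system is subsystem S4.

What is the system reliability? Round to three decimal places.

0.997

Parallel (chemical-injection pump and master valve solenoid): 1 − (1 − 0.85000)(1 − 0.87000) = 0.98050
Parallel (pressure sensor and subsea control module): 1 − (1 − 0.76000)(1 − 0.93000) = 0.98320
Series ([0.98050] and [0.98320]): 0.98050 × 0.98320 = 0.96403
Parallel ([0.96403] and choke actuator): 1 − (1 − 0.96403)(1 − 0.92000) = 0.997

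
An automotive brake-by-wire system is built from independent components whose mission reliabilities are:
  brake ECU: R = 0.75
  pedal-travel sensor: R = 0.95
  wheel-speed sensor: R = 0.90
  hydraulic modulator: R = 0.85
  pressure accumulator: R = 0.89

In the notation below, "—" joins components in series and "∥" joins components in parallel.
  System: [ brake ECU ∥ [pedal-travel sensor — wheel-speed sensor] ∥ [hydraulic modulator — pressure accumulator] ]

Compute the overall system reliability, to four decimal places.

Series (pedal-travel sensor and wheel-speed sensor): 0.950000 × 0.900000 = 0.855000
Series (hydraulic modulator and pressure accumulator): 0.850000 × 0.890000 = 0.756500
Parallel (brake ECU, [0.855000], and [0.756500]): 1 − (1 − 0.750000)(1 − 0.855000)(1 − 0.756500) = 0.9912

0.9912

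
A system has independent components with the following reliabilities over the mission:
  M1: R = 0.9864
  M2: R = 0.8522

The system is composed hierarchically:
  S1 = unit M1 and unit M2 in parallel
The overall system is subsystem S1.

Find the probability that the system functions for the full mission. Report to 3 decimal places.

0.998

Parallel (M1 and M2): 1 − (1 − 0.98640)(1 − 0.85220) = 0.998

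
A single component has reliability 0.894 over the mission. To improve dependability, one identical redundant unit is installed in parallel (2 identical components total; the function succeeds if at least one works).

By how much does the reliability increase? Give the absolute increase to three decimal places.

R_before = 0.894
R_after = 1 − (1 − 0.894)^2 = 0.989
ΔR = 0.989 − 0.894 = 0.095

0.095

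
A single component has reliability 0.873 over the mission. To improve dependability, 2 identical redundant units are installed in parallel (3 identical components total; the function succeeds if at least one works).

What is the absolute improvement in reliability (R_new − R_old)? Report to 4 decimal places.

R_before = 0.873
R_after = 1 − (1 − 0.873)^3 = 0.9980
ΔR = 0.9980 − 0.873 = 0.1250

0.1250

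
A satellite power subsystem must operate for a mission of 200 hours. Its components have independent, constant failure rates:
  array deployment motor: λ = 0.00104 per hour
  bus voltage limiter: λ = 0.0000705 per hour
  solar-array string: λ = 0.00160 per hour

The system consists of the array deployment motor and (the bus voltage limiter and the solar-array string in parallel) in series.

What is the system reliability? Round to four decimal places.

0.8091

R(array deployment motor) = exp(−0.00104 × 200) = 0.812207
R(bus voltage limiter) = exp(−0.0000705 × 200) = 0.985999
R(solar-array string) = exp(−0.00160 × 200) = 0.726149
Parallel (bus voltage limiter and solar-array string): 1 − (1 − 0.985999)(1 − 0.726149) = 0.996166
Series (array deployment motor and [0.996166]): 0.812207 × 0.996166 = 0.8091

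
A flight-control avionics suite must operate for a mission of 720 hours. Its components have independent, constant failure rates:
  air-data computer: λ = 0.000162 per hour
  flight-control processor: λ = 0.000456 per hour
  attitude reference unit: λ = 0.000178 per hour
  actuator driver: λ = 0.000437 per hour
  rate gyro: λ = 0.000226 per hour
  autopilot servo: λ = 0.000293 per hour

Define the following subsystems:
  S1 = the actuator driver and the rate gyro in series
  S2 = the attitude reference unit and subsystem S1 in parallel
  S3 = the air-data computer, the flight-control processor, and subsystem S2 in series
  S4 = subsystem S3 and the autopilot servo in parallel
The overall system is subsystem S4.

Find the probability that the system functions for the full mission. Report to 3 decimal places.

0.926

R(air-data computer) = exp(−0.000162 × 720) = 0.88991
R(flight-control processor) = exp(−0.000456 × 720) = 0.72013
R(attitude reference unit) = exp(−0.000178 × 720) = 0.87971
R(actuator driver) = exp(−0.000437 × 720) = 0.73005
R(rate gyro) = exp(−0.000226 × 720) = 0.84983
R(autopilot servo) = exp(−0.000293 × 720) = 0.80981
Series (actuator driver and rate gyro): 0.73005 × 0.84983 = 0.62042
Parallel (attitude reference unit and [0.62042]): 1 − (1 − 0.87971)(1 − 0.62042) = 0.95434
Series (air-data computer, flight-control processor, and [0.95434]): 0.88991 × 0.72013 × 0.95434 = 0.61159
Parallel ([0.61159] and autopilot servo): 1 − (1 − 0.61159)(1 − 0.80981) = 0.926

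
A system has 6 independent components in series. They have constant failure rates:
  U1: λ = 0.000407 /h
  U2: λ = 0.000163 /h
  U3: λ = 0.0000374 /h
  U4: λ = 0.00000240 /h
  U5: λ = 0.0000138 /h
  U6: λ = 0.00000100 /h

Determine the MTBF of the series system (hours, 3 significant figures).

1600

Series of exponential components: λ_sys = Σ λ_i
λ_sys = 0.000407 + 0.000163 + 0.0000374 + 0.00000240 + 0.0000138 + 0.00000100 = 6.2460e-04 /h
MTBF = 1 / λ_sys = 1600 h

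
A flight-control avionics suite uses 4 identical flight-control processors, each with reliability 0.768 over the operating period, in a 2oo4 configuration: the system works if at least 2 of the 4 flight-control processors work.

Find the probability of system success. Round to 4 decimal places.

R = Σ_{i=2}^{4} C(4,i) p^i (1−p)^{4−i} with p = 0.768
C(4,2)·0.768^2·0.232^2 = 0.190480
C(4,3)·0.768^3·0.232^1 = 0.420370
C(4,4)·0.768^4·0.232^0 = 0.347892
Sum = 0.9587

0.9587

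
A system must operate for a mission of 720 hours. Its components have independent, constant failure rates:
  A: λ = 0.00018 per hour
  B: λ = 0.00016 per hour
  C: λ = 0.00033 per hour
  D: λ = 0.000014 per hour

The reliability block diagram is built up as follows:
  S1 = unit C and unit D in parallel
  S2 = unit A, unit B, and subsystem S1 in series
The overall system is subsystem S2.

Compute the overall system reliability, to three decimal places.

R(A) = exp(−0.00018 × 720) = 0.87845
R(B) = exp(−0.00016 × 720) = 0.89119
R(C) = exp(−0.00033 × 720) = 0.78852
R(D) = exp(−0.000014 × 720) = 0.98997
Parallel (C and D): 1 − (1 − 0.78852)(1 − 0.98997) = 0.99788
Series (A, B, and [0.99788]): 0.87845 × 0.89119 × 0.99788 = 0.781

0.781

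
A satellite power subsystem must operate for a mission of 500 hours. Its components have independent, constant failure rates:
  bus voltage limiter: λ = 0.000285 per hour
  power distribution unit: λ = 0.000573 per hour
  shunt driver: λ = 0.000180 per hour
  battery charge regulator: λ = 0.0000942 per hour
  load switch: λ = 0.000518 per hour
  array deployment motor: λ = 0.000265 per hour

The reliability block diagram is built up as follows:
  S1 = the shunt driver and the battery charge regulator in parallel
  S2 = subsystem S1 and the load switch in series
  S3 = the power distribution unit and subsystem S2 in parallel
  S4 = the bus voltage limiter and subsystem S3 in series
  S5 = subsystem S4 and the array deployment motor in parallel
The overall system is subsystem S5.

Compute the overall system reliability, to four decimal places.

R(bus voltage limiter) = exp(−0.000285 × 500) = 0.867188
R(power distribution unit) = exp(−0.000573 × 500) = 0.750887
R(shunt driver) = exp(−0.000180 × 500) = 0.913931
R(battery charge regulator) = exp(−0.0000942 × 500) = 0.953992
R(load switch) = exp(−0.000518 × 500) = 0.771823
R(array deployment motor) = exp(−0.000265 × 500) = 0.875903
Parallel (shunt driver and battery charge regulator): 1 − (1 − 0.913931)(1 − 0.953992) = 0.996040
Series ([0.996040] and load switch): 0.996040 × 0.771823 = 0.768767
Parallel (power distribution unit and [0.768767]): 1 − (1 − 0.750887)(1 − 0.768767) = 0.942397
Series (bus voltage limiter and [0.942397]): 0.867188 × 0.942397 = 0.817235
Parallel ([0.817235] and array deployment motor): 1 − (1 − 0.817235)(1 − 0.875903) = 0.9773

0.9773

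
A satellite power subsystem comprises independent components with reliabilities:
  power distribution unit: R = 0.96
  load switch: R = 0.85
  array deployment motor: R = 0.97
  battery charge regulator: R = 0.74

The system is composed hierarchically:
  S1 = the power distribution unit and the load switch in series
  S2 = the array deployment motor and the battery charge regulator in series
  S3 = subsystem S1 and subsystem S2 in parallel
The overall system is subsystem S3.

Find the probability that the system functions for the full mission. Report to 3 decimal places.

0.948

Series (power distribution unit and load switch): 0.96000 × 0.85000 = 0.81600
Series (array deployment motor and battery charge regulator): 0.97000 × 0.74000 = 0.71780
Parallel ([0.81600] and [0.71780]): 1 − (1 − 0.81600)(1 − 0.71780) = 0.948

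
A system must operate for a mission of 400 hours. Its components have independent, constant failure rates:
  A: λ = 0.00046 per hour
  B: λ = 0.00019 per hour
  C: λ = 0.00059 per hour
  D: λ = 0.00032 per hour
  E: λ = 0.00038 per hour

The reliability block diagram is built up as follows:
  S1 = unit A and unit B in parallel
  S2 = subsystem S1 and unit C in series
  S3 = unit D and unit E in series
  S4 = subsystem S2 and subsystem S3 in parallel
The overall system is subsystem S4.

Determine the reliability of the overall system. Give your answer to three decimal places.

R(A) = exp(−0.00046 × 400) = 0.83194
R(B) = exp(−0.00019 × 400) = 0.92682
R(C) = exp(−0.00059 × 400) = 0.78978
R(D) = exp(−0.00032 × 400) = 0.87985
R(E) = exp(−0.00038 × 400) = 0.85899
Parallel (A and B): 1 − (1 − 0.83194)(1 − 0.92682) = 0.98770
Series ([0.98770] and C): 0.98770 × 0.78978 = 0.78007
Series (D and E): 0.87985 × 0.85899 = 0.75578
Parallel ([0.78007] and [0.75578]): 1 − (1 − 0.78007)(1 − 0.75578) = 0.946

0.946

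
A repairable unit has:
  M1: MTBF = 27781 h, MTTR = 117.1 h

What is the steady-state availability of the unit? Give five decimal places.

A(M1) = MTBF/(MTBF+MTTR) = 27781/(27781+117.1) = 0.99580

0.99580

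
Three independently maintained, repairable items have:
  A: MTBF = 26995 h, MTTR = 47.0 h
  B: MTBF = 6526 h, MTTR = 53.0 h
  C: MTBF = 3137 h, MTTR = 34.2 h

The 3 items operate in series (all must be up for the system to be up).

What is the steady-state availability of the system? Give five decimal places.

A(A) = MTBF/(MTBF+MTTR) = 26995/(26995+47.0) = 0.998262
A(B) = MTBF/(MTBF+MTTR) = 6526/(6526+53.0) = 0.991944
A(C) = MTBF/(MTBF+MTTR) = 3137/(3137+34.2) = 0.989215
Series availability: 0.998262 × 0.991944 × 0.989215 = 0.97954

0.97954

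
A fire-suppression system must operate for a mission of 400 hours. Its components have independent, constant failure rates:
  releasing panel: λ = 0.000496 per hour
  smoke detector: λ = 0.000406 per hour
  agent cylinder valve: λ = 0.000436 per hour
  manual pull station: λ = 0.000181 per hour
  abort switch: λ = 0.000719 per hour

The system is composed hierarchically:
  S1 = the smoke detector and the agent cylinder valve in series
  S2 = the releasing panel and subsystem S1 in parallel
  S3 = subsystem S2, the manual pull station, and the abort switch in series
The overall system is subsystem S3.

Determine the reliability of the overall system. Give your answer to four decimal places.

R(releasing panel) = exp(−0.000496 × 400) = 0.820042
R(smoke detector) = exp(−0.000406 × 400) = 0.850101
R(agent cylinder valve) = exp(−0.000436 × 400) = 0.839961
R(manual pull station) = exp(−0.000181 × 400) = 0.930159
R(abort switch) = exp(−0.000719 × 400) = 0.750062
Series (smoke detector and agent cylinder valve): 0.850101 × 0.839961 = 0.714052
Parallel (releasing panel and [0.714052]): 1 − (1 − 0.820042)(1 − 0.714052) = 0.948541
Series ([0.948541], manual pull station, and abort switch): 0.948541 × 0.930159 × 0.750062 = 0.6618

0.6618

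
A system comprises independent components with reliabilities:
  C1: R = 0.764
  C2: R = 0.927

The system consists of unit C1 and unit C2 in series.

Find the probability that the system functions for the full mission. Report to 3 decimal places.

0.708

Series (C1 and C2): 0.76400 × 0.92700 = 0.708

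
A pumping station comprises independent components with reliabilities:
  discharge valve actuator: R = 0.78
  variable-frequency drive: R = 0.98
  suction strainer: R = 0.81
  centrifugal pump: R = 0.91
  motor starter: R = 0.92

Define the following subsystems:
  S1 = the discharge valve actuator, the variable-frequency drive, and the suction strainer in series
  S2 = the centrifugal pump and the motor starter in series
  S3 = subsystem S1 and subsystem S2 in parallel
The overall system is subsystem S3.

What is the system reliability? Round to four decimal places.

Series (discharge valve actuator, variable-frequency drive, and suction strainer): 0.780000 × 0.980000 × 0.810000 = 0.619164
Series (centrifugal pump and motor starter): 0.910000 × 0.920000 = 0.837200
Parallel ([0.619164] and [0.837200]): 1 − (1 − 0.619164)(1 − 0.837200) = 0.9380

0.9380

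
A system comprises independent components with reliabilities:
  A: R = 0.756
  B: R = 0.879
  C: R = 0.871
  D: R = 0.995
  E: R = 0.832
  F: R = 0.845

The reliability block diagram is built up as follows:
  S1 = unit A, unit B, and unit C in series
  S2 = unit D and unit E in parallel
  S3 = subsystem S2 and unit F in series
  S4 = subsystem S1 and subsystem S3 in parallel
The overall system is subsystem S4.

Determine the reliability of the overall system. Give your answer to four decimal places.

0.9344

Series (A, B, and C): 0.756000 × 0.879000 × 0.871000 = 0.578800
Parallel (D and E): 1 − (1 − 0.995000)(1 − 0.832000) = 0.999160
Series ([0.999160] and F): 0.999160 × 0.845000 = 0.844290
Parallel ([0.578800] and [0.844290]): 1 − (1 − 0.578800)(1 − 0.844290) = 0.9344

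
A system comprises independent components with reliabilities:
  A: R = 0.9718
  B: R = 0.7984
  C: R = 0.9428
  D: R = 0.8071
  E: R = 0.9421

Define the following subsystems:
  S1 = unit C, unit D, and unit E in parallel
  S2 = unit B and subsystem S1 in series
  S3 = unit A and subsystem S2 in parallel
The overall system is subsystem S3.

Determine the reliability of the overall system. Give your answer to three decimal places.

0.994

Parallel (C, D, and E): 1 − (1 − 0.94280)(1 − 0.80710)(1 − 0.94210) = 0.99936
Series (B and [0.99936]): 0.79840 × 0.99936 = 0.79789
Parallel (A and [0.79789]): 1 − (1 − 0.97180)(1 − 0.79789) = 0.994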